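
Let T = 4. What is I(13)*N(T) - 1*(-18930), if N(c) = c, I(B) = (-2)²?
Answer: 18946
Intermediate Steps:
I(B) = 4
I(13)*N(T) - 1*(-18930) = 4*4 - 1*(-18930) = 16 + 18930 = 18946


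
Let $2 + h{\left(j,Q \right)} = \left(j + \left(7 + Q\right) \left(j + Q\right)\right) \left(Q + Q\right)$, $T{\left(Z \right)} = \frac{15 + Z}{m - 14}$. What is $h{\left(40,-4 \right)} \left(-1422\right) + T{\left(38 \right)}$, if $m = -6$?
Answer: $\frac{33729787}{20} \approx 1.6865 \cdot 10^{6}$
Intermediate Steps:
$T{\left(Z \right)} = - \frac{3}{4} - \frac{Z}{20}$ ($T{\left(Z \right)} = \frac{15 + Z}{-6 - 14} = \frac{15 + Z}{-20} = \left(15 + Z\right) \left(- \frac{1}{20}\right) = - \frac{3}{4} - \frac{Z}{20}$)
$h{\left(j,Q \right)} = -2 + 2 Q \left(j + \left(7 + Q\right) \left(Q + j\right)\right)$ ($h{\left(j,Q \right)} = -2 + \left(j + \left(7 + Q\right) \left(j + Q\right)\right) \left(Q + Q\right) = -2 + \left(j + \left(7 + Q\right) \left(Q + j\right)\right) 2 Q = -2 + 2 Q \left(j + \left(7 + Q\right) \left(Q + j\right)\right)$)
$h{\left(40,-4 \right)} \left(-1422\right) + T{\left(38 \right)} = \left(-2 + 2 \left(-4\right)^{3} + 14 \left(-4\right)^{2} + 2 \cdot 40 \left(-4\right)^{2} + 16 \left(-4\right) 40\right) \left(-1422\right) - \frac{53}{20} = \left(-2 + 2 \left(-64\right) + 14 \cdot 16 + 2 \cdot 40 \cdot 16 - 2560\right) \left(-1422\right) - \frac{53}{20} = \left(-2 - 128 + 224 + 1280 - 2560\right) \left(-1422\right) - \frac{53}{20} = \left(-1186\right) \left(-1422\right) - \frac{53}{20} = 1686492 - \frac{53}{20} = \frac{33729787}{20}$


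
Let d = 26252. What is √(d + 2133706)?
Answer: √2159958 ≈ 1469.7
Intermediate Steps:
√(d + 2133706) = √(26252 + 2133706) = √2159958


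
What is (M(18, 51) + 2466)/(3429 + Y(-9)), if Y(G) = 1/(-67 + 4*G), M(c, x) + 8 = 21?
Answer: 255337/353186 ≈ 0.72295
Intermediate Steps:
M(c, x) = 13 (M(c, x) = -8 + 21 = 13)
(M(18, 51) + 2466)/(3429 + Y(-9)) = (13 + 2466)/(3429 + 1/(-67 + 4*(-9))) = 2479/(3429 + 1/(-67 - 36)) = 2479/(3429 + 1/(-103)) = 2479/(3429 - 1/103) = 2479/(353186/103) = 2479*(103/353186) = 255337/353186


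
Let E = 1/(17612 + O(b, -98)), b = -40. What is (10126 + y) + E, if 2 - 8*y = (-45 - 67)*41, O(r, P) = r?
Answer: 94012397/8786 ≈ 10700.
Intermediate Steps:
y = 2297/4 (y = 1/4 - (-45 - 67)*41/8 = 1/4 - (-14)*41 = 1/4 - 1/8*(-4592) = 1/4 + 574 = 2297/4 ≈ 574.25)
E = 1/17572 (E = 1/(17612 - 40) = 1/17572 ≈ 5.6909e-5)
(10126 + y) + E = (10126 + 2297/4) + 1/17572 = 42801/4 + 1/17572 = 94012397/8786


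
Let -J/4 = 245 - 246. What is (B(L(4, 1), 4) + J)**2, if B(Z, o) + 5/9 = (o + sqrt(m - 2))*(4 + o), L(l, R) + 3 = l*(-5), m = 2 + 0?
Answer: 101761/81 ≈ 1256.3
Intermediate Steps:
m = 2
L(l, R) = -3 - 5*l (L(l, R) = -3 + l*(-5) = -3 - 5*l)
J = 4 (J = -4*(245 - 246) = -4*(-1) = 4)
B(Z, o) = -5/9 + o*(4 + o) (B(Z, o) = -5/9 + (o + sqrt(2 - 2))*(4 + o) = -5/9 + (o + sqrt(0))*(4 + o) = -5/9 + (o + 0)*(4 + o) = -5/9 + o*(4 + o))
(B(L(4, 1), 4) + J)**2 = ((-5/9 + 4**2 + 4*4) + 4)**2 = ((-5/9 + 16 + 16) + 4)**2 = (283/9 + 4)**2 = (319/9)**2 = 101761/81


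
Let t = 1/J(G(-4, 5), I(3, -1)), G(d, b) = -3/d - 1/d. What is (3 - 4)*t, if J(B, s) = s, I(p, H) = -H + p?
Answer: -¼ ≈ -0.25000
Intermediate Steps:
G(d, b) = -4/d
I(p, H) = p - H
t = ¼ (t = 1/(3 - 1*(-1)) = 1/(3 + 1) = 1/4 = ¼ ≈ 0.25000)
(3 - 4)*t = (3 - 4)*(¼) = -1*¼ = -¼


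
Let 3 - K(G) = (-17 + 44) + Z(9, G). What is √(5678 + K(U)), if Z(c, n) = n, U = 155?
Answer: 3*√611 ≈ 74.155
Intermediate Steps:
K(G) = -24 - G (K(G) = 3 - ((-17 + 44) + G) = 3 - (27 + G) = 3 + (-27 - G) = -24 - G)
√(5678 + K(U)) = √(5678 + (-24 - 1*155)) = √(5678 + (-24 - 155)) = √(5678 - 179) = √5499 = 3*√611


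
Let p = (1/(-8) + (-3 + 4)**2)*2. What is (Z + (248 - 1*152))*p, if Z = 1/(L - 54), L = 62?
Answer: 5383/32 ≈ 168.22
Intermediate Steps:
Z = 1/8 (Z = 1/(62 - 54) = 1/8 ≈ 0.12500)
p = 7/4 (p = (-1/8 + 1**2)*2 = (-1/8 + 1)*2 = (7/8)*2 = 7/4 ≈ 1.7500)
(Z + (248 - 1*152))*p = (1/8 + (248 - 1*152))*(7/4) = (1/8 + (248 - 152))*(7/4) = (1/8 + 96)*(7/4) = (769/8)*(7/4) = 5383/32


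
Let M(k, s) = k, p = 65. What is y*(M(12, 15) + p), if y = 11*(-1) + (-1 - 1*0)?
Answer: -924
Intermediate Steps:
y = -12 (y = -11 + (-1 + 0) = -11 - 1 = -12)
y*(M(12, 15) + p) = -12*(12 + 65) = -12*77 = -924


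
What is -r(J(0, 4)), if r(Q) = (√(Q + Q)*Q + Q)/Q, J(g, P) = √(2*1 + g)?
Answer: -1 - 2^(¾) ≈ -2.6818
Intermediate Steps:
J(g, P) = √(2 + g)
r(Q) = (Q + √2*Q^(3/2))/Q (r(Q) = (√(2*Q)*Q + Q)/Q = ((√2*√Q)*Q + Q)/Q = (√2*Q^(3/2) + Q)/Q = (Q + √2*Q^(3/2))/Q)
-r(J(0, 4)) = -(1 + √2*√(√(2 + 0))) = -(1 + √2*√(√2)) = -(1 + √2*2^(¼)) = -(1 + 2^(¾)) = -1 - 2^(¾)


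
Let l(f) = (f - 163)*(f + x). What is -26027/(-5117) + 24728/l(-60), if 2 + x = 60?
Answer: 4062977/67123 ≈ 60.530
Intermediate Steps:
x = 58 (x = -2 + 60 = 58)
l(f) = (-163 + f)*(58 + f) (l(f) = (f - 163)*(f + 58) = (-163 + f)*(58 + f))
-26027/(-5117) + 24728/l(-60) = -26027/(-5117) + 24728/(-9454 + (-60)**2 - 105*(-60)) = -26027*(-1/5117) + 24728/(-9454 + 3600 + 6300) = 1531/301 + 24728/446 = 1531/301 + 24728*(1/446) = 1531/301 + 12364/223 = 4062977/67123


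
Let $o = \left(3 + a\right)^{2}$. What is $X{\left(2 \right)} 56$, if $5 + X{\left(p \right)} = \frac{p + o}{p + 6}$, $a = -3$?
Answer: $-266$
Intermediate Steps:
$o = 0$ ($o = \left(3 - 3\right)^{2} = 0^{2} = 0$)
$X{\left(p \right)} = -5 + \frac{p}{6 + p}$ ($X{\left(p \right)} = -5 + \frac{p + 0}{p + 6} = -5 + \frac{p}{6 + p}$)
$X{\left(2 \right)} 56 = \frac{2 \left(-15 - 4\right)}{6 + 2} \cdot 56 = \frac{2 \left(-15 - 4\right)}{8} \cdot 56 = 2 \cdot \frac{1}{8} \left(-19\right) 56 = \left(- \frac{19}{4}\right) 56 = -266$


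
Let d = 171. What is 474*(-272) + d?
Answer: -128757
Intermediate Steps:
474*(-272) + d = 474*(-272) + 171 = -128928 + 171 = -128757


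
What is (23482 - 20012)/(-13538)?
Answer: -1735/6769 ≈ -0.25632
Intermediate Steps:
(23482 - 20012)/(-13538) = 3470*(-1/13538) = -1735/6769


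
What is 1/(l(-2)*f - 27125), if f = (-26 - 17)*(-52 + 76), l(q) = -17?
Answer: -1/9581 ≈ -0.00010437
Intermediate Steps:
f = -1032 (f = -43*24 = -1032)
1/(l(-2)*f - 27125) = 1/(-17*(-1032) - 27125) = 1/(17544 - 27125) = 1/(-9581) = -1/9581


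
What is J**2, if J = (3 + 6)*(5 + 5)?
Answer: 8100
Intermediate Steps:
J = 90 (J = 9*10 = 90)
J**2 = 90**2 = 8100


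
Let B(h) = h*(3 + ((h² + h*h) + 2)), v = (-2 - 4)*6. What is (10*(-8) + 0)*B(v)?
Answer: 7479360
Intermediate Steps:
v = -36 (v = -6*6 = -36)
B(h) = h*(5 + 2*h²) (B(h) = h*(3 + ((h² + h²) + 2)) = h*(3 + (2*h² + 2)) = h*(3 + (2 + 2*h²)) = h*(5 + 2*h²))
(10*(-8) + 0)*B(v) = (10*(-8) + 0)*(-36*(5 + 2*(-36)²)) = (-80 + 0)*(-36*(5 + 2*1296)) = -(-2880)*(5 + 2592) = -(-2880)*2597 = -80*(-93492) = 7479360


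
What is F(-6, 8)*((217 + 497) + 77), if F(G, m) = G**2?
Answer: 28476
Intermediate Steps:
F(-6, 8)*((217 + 497) + 77) = (-6)**2*((217 + 497) + 77) = 36*(714 + 77) = 36*791 = 28476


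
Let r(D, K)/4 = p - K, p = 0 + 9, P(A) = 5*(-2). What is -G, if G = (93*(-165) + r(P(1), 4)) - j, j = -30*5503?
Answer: -149765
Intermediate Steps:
P(A) = -10
j = -165090
p = 9
r(D, K) = 36 - 4*K (r(D, K) = 4*(9 - K) = 36 - 4*K)
G = 149765 (G = (93*(-165) + (36 - 4*4)) - 1*(-165090) = (-15345 + (36 - 16)) + 165090 = (-15345 + 20) + 165090 = -15325 + 165090 = 149765)
-G = -1*149765 = -149765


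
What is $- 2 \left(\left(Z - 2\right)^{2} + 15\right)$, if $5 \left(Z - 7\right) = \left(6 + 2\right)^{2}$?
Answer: $- \frac{16592}{25} \approx -663.68$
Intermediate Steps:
$Z = \frac{99}{5}$ ($Z = 7 + \frac{\left(6 + 2\right)^{2}}{5} = 7 + \frac{8^{2}}{5} = 7 + \frac{1}{5} \cdot 64 = 7 + \frac{64}{5} = \frac{99}{5} \approx 19.8$)
$- 2 \left(\left(Z - 2\right)^{2} + 15\right) = - 2 \left(\left(\frac{99}{5} - 2\right)^{2} + 15\right) = - 2 \left(\left(\frac{89}{5}\right)^{2} + 15\right) = - 2 \left(\frac{7921}{25} + 15\right) = \left(-2\right) \frac{8296}{25} = - \frac{16592}{25}$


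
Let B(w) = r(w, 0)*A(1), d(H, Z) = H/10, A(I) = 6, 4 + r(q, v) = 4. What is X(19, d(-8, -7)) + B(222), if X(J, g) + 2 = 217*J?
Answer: 4121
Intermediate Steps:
r(q, v) = 0 (r(q, v) = -4 + 4 = 0)
d(H, Z) = H/10 (d(H, Z) = H*(⅒) = H/10)
X(J, g) = -2 + 217*J
B(w) = 0 (B(w) = 0*6 = 0)
X(19, d(-8, -7)) + B(222) = (-2 + 217*19) + 0 = (-2 + 4123) + 0 = 4121 + 0 = 4121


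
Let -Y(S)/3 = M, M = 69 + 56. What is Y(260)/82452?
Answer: -125/27484 ≈ -0.0045481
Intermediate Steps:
M = 125
Y(S) = -375 (Y(S) = -3*125 = -375)
Y(260)/82452 = -375/82452 = -375*1/82452 = -125/27484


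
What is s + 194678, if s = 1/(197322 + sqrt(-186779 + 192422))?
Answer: 2526658665709040/12978655347 - sqrt(627)/12978655347 ≈ 1.9468e+5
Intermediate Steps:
s = 1/(197322 + 3*sqrt(627)) (s = 1/(197322 + sqrt(5643)) = 1/(197322 + 3*sqrt(627)) ≈ 5.0659e-6)
s + 194678 = (65774/12978655347 - sqrt(627)/12978655347) + 194678 = 2526658665709040/12978655347 - sqrt(627)/12978655347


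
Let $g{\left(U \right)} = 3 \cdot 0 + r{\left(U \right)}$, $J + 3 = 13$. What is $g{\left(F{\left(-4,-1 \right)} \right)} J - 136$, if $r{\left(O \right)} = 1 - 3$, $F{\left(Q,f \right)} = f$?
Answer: $-156$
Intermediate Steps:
$J = 10$ ($J = -3 + 13 = 10$)
$r{\left(O \right)} = -2$ ($r{\left(O \right)} = 1 - 3 = -2$)
$g{\left(U \right)} = -2$ ($g{\left(U \right)} = 3 \cdot 0 - 2 = 0 - 2 = -2$)
$g{\left(F{\left(-4,-1 \right)} \right)} J - 136 = \left(-2\right) 10 - 136 = -20 - 136 = -156$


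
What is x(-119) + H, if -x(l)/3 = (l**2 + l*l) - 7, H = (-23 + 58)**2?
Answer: -83720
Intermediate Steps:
H = 1225 (H = 35**2 = 1225)
x(l) = 21 - 6*l**2 (x(l) = -3*((l**2 + l*l) - 7) = -3*((l**2 + l**2) - 7) = -3*(2*l**2 - 7) = -3*(-7 + 2*l**2) = 21 - 6*l**2)
x(-119) + H = (21 - 6*(-119)**2) + 1225 = (21 - 6*14161) + 1225 = (21 - 84966) + 1225 = -84945 + 1225 = -83720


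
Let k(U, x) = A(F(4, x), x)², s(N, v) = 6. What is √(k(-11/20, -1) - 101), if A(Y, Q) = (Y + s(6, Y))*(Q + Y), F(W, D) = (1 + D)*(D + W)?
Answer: I*√65 ≈ 8.0623*I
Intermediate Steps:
A(Y, Q) = (6 + Y)*(Q + Y) (A(Y, Q) = (Y + 6)*(Q + Y) = (6 + Y)*(Q + Y))
k(U, x) = (24 + (4 + x² + 5*x)² + 6*x² + 36*x + x*(4 + x² + 5*x))² (k(U, x) = ((x + 4 + x² + x*4)² + 6*x + 6*(x + 4 + x² + x*4) + x*(x + 4 + x² + x*4))² = ((x + 4 + x² + 4*x)² + 6*x + 6*(x + 4 + x² + 4*x) + x*(x + 4 + x² + 4*x))² = ((4 + x² + 5*x)² + 6*x + 6*(4 + x² + 5*x) + x*(4 + x² + 5*x))² = ((4 + x² + 5*x)² + 6*x + (24 + 6*x² + 30*x) + x*(4 + x² + 5*x))² = (24 + (4 + x² + 5*x)² + 6*x² + 36*x + x*(4 + x² + 5*x))²)
√(k(-11/20, -1) - 101) = √((24 + (-1)³ + (4 + (-1)² + 5*(-1))² + 11*(-1)² + 40*(-1))² - 101) = √((24 - 1 + (4 + 1 - 5)² + 11*1 - 40)² - 101) = √((24 - 1 + 0² + 11 - 40)² - 101) = √((24 - 1 + 0 + 11 - 40)² - 101) = √((-6)² - 101) = √(36 - 101) = √(-65) = I*√65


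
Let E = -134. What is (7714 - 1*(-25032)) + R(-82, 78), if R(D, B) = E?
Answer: 32612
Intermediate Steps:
R(D, B) = -134
(7714 - 1*(-25032)) + R(-82, 78) = (7714 - 1*(-25032)) - 134 = (7714 + 25032) - 134 = 32746 - 134 = 32612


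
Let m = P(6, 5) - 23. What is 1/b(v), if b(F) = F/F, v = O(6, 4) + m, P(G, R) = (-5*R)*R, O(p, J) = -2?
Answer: 1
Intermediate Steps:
P(G, R) = -5*R**2
m = -148 (m = -5*5**2 - 23 = -5*25 - 23 = -125 - 23 = -148)
v = -150 (v = -2 - 148 = -150)
b(F) = 1
1/b(v) = 1/1 = 1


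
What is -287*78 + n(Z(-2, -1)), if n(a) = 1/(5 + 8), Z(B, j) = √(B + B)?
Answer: -291017/13 ≈ -22386.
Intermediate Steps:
Z(B, j) = √2*√B (Z(B, j) = √(2*B) = √2*√B)
n(a) = 1/13
-287*78 + n(Z(-2, -1)) = -287*78 + 1/13 = -22386 + 1/13 = -291017/13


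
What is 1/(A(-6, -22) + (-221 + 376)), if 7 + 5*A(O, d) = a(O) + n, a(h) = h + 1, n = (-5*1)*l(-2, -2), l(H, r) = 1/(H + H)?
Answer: 20/3057 ≈ 0.0065424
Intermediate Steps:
l(H, r) = 1/(2*H)
n = 5/4 (n = (-5*1)*((1/2)/(-2)) = -5*(-1)/(2*2) = -5*(-1/4) = 5/4 ≈ 1.2500)
a(h) = 1 + h
A(O, d) = -19/20 + O/5 (A(O, d) = -7/5 + ((1 + O) + 5/4)/5 = -7/5 + (9/4 + O)/5 = -7/5 + (9/20 + O/5) = -19/20 + O/5)
1/(A(-6, -22) + (-221 + 376)) = 1/((-19/20 + (1/5)*(-6)) + (-221 + 376)) = 1/((-19/20 - 6/5) + 155) = 1/(-43/20 + 155) = 1/(3057/20) = 20/3057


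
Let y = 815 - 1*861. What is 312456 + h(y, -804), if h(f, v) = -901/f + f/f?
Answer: 14373923/46 ≈ 3.1248e+5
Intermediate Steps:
y = -46 (y = 815 - 861 = -46)
h(f, v) = 1 - 901/f (h(f, v) = -901/f + 1 = 1 - 901/f)
312456 + h(y, -804) = 312456 + (-901 - 46)/(-46) = 312456 - 1/46*(-947) = 312456 + 947/46 = 14373923/46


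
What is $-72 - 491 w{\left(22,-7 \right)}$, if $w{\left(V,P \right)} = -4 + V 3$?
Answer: $-30514$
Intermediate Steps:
$w{\left(V,P \right)} = -4 + 3 V$
$-72 - 491 w{\left(22,-7 \right)} = -72 - 491 \left(-4 + 3 \cdot 22\right) = -72 - 491 \left(-4 + 66\right) = -72 - 30442 = -30514$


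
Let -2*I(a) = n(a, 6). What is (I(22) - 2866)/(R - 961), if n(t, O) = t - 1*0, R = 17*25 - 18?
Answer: 2877/554 ≈ 5.1931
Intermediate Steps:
R = 407 (R = 425 - 18 = 407)
n(t, O) = t (n(t, O) = t + 0 = t)
I(a) = -a/2
(I(22) - 2866)/(R - 961) = (-½*22 - 2866)/(407 - 961) = (-11 - 2866)/(-554) = -2877*(-1/554) = 2877/554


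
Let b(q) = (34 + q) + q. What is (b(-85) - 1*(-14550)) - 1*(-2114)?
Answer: 16528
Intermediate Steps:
b(q) = 34 + 2*q
(b(-85) - 1*(-14550)) - 1*(-2114) = ((34 + 2*(-85)) - 1*(-14550)) - 1*(-2114) = ((34 - 170) + 14550) + 2114 = (-136 + 14550) + 2114 = 14414 + 2114 = 16528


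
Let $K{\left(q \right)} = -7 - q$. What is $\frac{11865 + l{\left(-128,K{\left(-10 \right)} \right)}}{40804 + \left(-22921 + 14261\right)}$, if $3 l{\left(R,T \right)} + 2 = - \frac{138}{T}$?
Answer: $\frac{289}{784} \approx 0.36862$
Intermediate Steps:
$l{\left(R,T \right)} = - \frac{2}{3} - \frac{46}{T}$ ($l{\left(R,T \right)} = - \frac{2}{3} + \frac{\left(-138\right) \frac{1}{T}}{3} = - \frac{2}{3} - \frac{46}{T}$)
$\frac{11865 + l{\left(-128,K{\left(-10 \right)} \right)}}{40804 + \left(-22921 + 14261\right)} = \frac{11865 - \left(\frac{2}{3} + \frac{46}{-7 - -10}\right)}{40804 + \left(-22921 + 14261\right)} = \frac{11865 - \left(\frac{2}{3} + \frac{46}{-7 + 10}\right)}{40804 - 8660} = \frac{11865 - \left(\frac{2}{3} + \frac{46}{3}\right)}{32144} = \left(11865 - 16\right) \frac{1}{32144} = 11849 \cdot \frac{1}{32144} = \frac{289}{784}$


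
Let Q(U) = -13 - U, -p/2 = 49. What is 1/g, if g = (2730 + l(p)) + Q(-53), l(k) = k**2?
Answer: 1/12374 ≈ 8.0815e-5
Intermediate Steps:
p = -98 (p = -2*49 = -98)
g = 12374 (g = (2730 + (-98)**2) + (-13 - 1*(-53)) = (2730 + 9604) + (-13 + 53) = 12334 + 40 = 12374)
1/g = 1/12374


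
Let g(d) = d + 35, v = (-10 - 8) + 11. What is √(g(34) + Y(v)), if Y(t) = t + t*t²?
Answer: I*√281 ≈ 16.763*I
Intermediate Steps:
v = -7 (v = -18 + 11 = -7)
Y(t) = t + t³
g(d) = 35 + d
√(g(34) + Y(v)) = √((35 + 34) + (-7 + (-7)³)) = √(69 + (-7 - 343)) = √(69 - 350) = √(-281) = I*√281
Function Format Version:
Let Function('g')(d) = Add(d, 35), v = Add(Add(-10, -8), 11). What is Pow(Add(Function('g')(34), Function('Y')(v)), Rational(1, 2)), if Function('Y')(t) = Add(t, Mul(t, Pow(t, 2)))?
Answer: Mul(I, Pow(281, Rational(1, 2))) ≈ Mul(16.763, I)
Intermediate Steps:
v = -7 (v = Add(-18, 11) = -7)
Function('Y')(t) = Add(t, Pow(t, 3))
Function('g')(d) = Add(35, d)
Pow(Add(Function('g')(34), Function('Y')(v)), Rational(1, 2)) = Pow(Add(Add(35, 34), Add(-7, Pow(-7, 3))), Rational(1, 2)) = Pow(Add(69, Add(-7, -343)), Rational(1, 2)) = Pow(Add(69, -350), Rational(1, 2)) = Pow(-281, Rational(1, 2)) = Mul(I, Pow(281, Rational(1, 2)))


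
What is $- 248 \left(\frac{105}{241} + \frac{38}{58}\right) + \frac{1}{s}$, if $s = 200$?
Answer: $- \frac{378143411}{1397800} \approx -270.53$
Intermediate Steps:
$- 248 \left(\frac{105}{241} + \frac{38}{58}\right) + \frac{1}{s} = - 248 \left(\frac{105}{241} + \frac{38}{58}\right) + \frac{1}{200} = - 248 \left(105 \cdot \frac{1}{241} + 38 \cdot \frac{1}{58}\right) + \frac{1}{200} = - 248 \left(\frac{105}{241} + \frac{19}{29}\right) + \frac{1}{200} = \left(-248\right) \frac{7624}{6989} + \frac{1}{200} = - \frac{1890752}{6989} + \frac{1}{200} = - \frac{378143411}{1397800}$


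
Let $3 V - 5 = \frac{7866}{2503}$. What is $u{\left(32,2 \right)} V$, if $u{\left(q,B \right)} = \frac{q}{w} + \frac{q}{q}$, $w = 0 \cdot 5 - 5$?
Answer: $- \frac{183429}{12515} \approx -14.657$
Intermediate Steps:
$V = \frac{20381}{7509}$ ($V = \frac{5}{3} + \frac{7866 \cdot \frac{1}{2503}}{3} = \frac{5}{3} + \frac{1}{3} \cdot \frac{7866}{2503} = \frac{5}{3} + \frac{2622}{2503} = \frac{20381}{7509} \approx 2.7142$)
$w = -5$ ($w = 0 - 5 = -5$)
$u{\left(q,B \right)} = 1 - \frac{q}{5}$ ($u{\left(q,B \right)} = \frac{q}{-5} + \frac{q}{q} = q \left(- \frac{1}{5}\right) + 1 = - \frac{q}{5} + 1 = 1 - \frac{q}{5}$)
$u{\left(32,2 \right)} V = \left(1 - \frac{32}{5}\right) \frac{20381}{7509} = \left(- \frac{27}{5}\right) \frac{20381}{7509} = - \frac{183429}{12515}$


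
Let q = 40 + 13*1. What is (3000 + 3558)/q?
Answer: 6558/53 ≈ 123.74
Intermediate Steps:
q = 53 (q = 40 + 13 = 53)
(3000 + 3558)/q = (3000 + 3558)/53 = 6558*(1/53) = 6558/53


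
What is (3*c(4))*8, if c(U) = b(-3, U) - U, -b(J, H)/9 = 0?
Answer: -96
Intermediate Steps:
b(J, H) = 0 (b(J, H) = -9*0 = 0)
c(U) = -U (c(U) = 0 - U = -U)
(3*c(4))*8 = (3*(-1*4))*8 = (3*(-4))*8 = -12*8 = -96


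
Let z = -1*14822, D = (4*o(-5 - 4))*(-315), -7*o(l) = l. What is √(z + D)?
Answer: I*√16442 ≈ 128.23*I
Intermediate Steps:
o(l) = -l/7
D = -1620 (D = (4*(-(-5 - 4)/7))*(-315) = (4*(-⅐*(-9)))*(-315) = (4*(9/7))*(-315) = (36/7)*(-315) = -1620)
z = -14822
√(z + D) = √(-14822 - 1620) = √(-16442) = I*√16442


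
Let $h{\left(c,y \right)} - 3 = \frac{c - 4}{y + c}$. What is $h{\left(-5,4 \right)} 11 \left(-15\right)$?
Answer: $-1980$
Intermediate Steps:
$h{\left(c,y \right)} = 3 + \frac{-4 + c}{c + y}$ ($h{\left(c,y \right)} = 3 + \frac{c - 4}{y + c} = 3 + \frac{-4 + c}{c + y}$)
$h{\left(-5,4 \right)} 11 \left(-15\right) = \frac{-4 + 3 \cdot 4 + 4 \left(-5\right)}{-5 + 4} \cdot 11 \left(-15\right) = \frac{-4 + 12 - 20}{-1} \cdot 11 \left(-15\right) = \left(-1\right) \left(-12\right) 11 \left(-15\right) = 12 \cdot 11 \left(-15\right) = 132 \left(-15\right) = -1980$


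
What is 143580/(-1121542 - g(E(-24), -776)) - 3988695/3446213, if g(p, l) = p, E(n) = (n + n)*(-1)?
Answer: -496848768759/386523803867 ≈ -1.2854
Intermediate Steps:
E(n) = -2*n (E(n) = (2*n)*(-1) = -2*n)
143580/(-1121542 - g(E(-24), -776)) - 3988695/3446213 = 143580/(-1121542 - (-2)*(-24)) - 3988695/3446213 = 143580/(-1121542 - 1*48) - 3988695*1/3446213 = 143580/(-1121542 - 48) - 3988695/3446213 = 143580/(-1121590) - 3988695/3446213 = 143580*(-1/1121590) - 3988695/3446213 = -14358/112159 - 3988695/3446213 = -496848768759/386523803867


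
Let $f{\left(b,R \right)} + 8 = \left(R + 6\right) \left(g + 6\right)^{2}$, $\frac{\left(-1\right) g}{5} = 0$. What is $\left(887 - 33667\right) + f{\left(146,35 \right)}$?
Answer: $-31312$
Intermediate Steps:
$g = 0$ ($g = \left(-5\right) 0 = 0$)
$f{\left(b,R \right)} = 208 + 36 R$ ($f{\left(b,R \right)} = -8 + \left(R + 6\right) \left(0 + 6\right)^{2} = -8 + \left(6 + R\right) 6^{2} = -8 + \left(6 + R\right) 36 = -8 + \left(216 + 36 R\right) = 208 + 36 R$)
$\left(887 - 33667\right) + f{\left(146,35 \right)} = \left(887 - 33667\right) + \left(208 + 36 \cdot 35\right) = -32780 + \left(208 + 1260\right) = -32780 + 1468 = -31312$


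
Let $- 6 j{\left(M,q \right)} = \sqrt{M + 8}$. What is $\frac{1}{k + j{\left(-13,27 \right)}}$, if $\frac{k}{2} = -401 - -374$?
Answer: $- \frac{1944}{104981} + \frac{6 i \sqrt{5}}{104981} \approx -0.018518 + 0.0001278 i$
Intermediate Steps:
$j{\left(M,q \right)} = - \frac{\sqrt{8 + M}}{6}$ ($j{\left(M,q \right)} = - \frac{\sqrt{M + 8}}{6} = - \frac{\sqrt{8 + M}}{6}$)
$k = -54$ ($k = 2 \left(-401 - -374\right) = 2 \left(-401 + 374\right) = 2 \left(-27\right) = -54$)
$\frac{1}{k + j{\left(-13,27 \right)}} = \frac{1}{-54 - \frac{\sqrt{8 - 13}}{6}} = \frac{1}{-54 - \frac{\sqrt{-5}}{6}} = \frac{1}{-54 - \frac{i \sqrt{5}}{6}}$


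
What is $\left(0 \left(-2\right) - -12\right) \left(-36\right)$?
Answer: $-432$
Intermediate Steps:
$\left(0 \left(-2\right) - -12\right) \left(-36\right) = \left(0 + 12\right) \left(-36\right) = 12 \left(-36\right) = -432$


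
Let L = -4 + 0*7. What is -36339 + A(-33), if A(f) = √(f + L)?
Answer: -36339 + I*√37 ≈ -36339.0 + 6.0828*I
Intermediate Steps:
L = -4 (L = -4 + 0 = -4)
A(f) = √(-4 + f) (A(f) = √(f - 4) = √(-4 + f))
-36339 + A(-33) = -36339 + √(-4 - 33) = -36339 + √(-37) = -36339 + I*√37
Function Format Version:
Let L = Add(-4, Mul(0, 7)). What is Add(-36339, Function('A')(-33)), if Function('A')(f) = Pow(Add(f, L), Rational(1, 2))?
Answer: Add(-36339, Mul(I, Pow(37, Rational(1, 2)))) ≈ Add(-36339., Mul(6.0828, I))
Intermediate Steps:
L = -4 (L = Add(-4, 0) = -4)
Function('A')(f) = Pow(Add(-4, f), Rational(1, 2)) (Function('A')(f) = Pow(Add(f, -4), Rational(1, 2)) = Pow(Add(-4, f), Rational(1, 2)))
Add(-36339, Function('A')(-33)) = Add(-36339, Pow(Add(-4, -33), Rational(1, 2))) = Add(-36339, Pow(-37, Rational(1, 2))) = Add(-36339, Mul(I, Pow(37, Rational(1, 2))))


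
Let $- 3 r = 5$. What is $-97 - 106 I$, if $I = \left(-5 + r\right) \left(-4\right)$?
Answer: $- \frac{8771}{3} \approx -2923.7$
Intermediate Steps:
$r = - \frac{5}{3}$ ($r = \left(- \frac{1}{3}\right) 5 = - \frac{5}{3} \approx -1.6667$)
$I = \frac{80}{3}$ ($I = \left(-5 - \frac{5}{3}\right) \left(-4\right) = \left(- \frac{20}{3}\right) \left(-4\right) = \frac{80}{3} \approx 26.667$)
$-97 - 106 I = -97 - \frac{8480}{3} = - \frac{8771}{3}$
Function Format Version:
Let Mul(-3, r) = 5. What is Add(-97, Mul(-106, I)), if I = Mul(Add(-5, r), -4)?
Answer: Rational(-8771, 3) ≈ -2923.7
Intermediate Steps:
r = Rational(-5, 3) (r = Mul(Rational(-1, 3), 5) = Rational(-5, 3) ≈ -1.6667)
I = Rational(80, 3) (I = Mul(Add(-5, Rational(-5, 3)), -4) = Mul(Rational(-20, 3), -4) = Rational(80, 3) ≈ 26.667)
Add(-97, Mul(-106, I)) = Add(-97, Mul(-106, Rational(80, 3))) = Add(-97, Rational(-8480, 3)) = Rational(-8771, 3)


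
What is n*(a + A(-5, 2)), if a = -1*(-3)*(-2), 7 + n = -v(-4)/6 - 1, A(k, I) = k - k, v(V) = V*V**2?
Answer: -16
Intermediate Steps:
v(V) = V**3
A(k, I) = 0
n = 8/3 (n = -7 + (-(-4)**3/6 - 1) = -7 + (-(-64)/6 - 1) = -7 + (-1*(-32/3) - 1) = -7 + (32/3 - 1) = -7 + 29/3 = 8/3 ≈ 2.6667)
a = -6 (a = 3*(-2) = -6)
n*(a + A(-5, 2)) = 8*(-6 + 0)/3 = (8/3)*(-6) = -16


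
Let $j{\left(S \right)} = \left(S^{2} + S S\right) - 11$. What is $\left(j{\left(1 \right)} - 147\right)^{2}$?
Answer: $24336$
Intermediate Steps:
$j{\left(S \right)} = -11 + 2 S^{2}$ ($j{\left(S \right)} = \left(S^{2} + S^{2}\right) - 11 = 2 S^{2} - 11 = -11 + 2 S^{2}$)
$\left(j{\left(1 \right)} - 147\right)^{2} = \left(\left(-11 + 2 \cdot 1^{2}\right) - 147\right)^{2} = \left(\left(-11 + 2 \cdot 1\right) - 147\right)^{2} = \left(\left(-11 + 2\right) - 147\right)^{2} = \left(-9 - 147\right)^{2} = \left(-156\right)^{2} = 24336$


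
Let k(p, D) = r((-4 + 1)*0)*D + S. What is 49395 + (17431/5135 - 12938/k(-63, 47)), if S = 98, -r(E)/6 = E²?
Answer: 12396158729/251615 ≈ 49266.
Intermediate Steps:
r(E) = -6*E²
k(p, D) = 98 (k(p, D) = (-6*((-4 + 1)*0)²)*D + 98 = (-6*(-3*0)²)*D + 98 = (-6*0²)*D + 98 = (-6*0)*D + 98 = 0*D + 98 = 0 + 98 = 98)
49395 + (17431/5135 - 12938/k(-63, 47)) = 49395 + (17431/5135 - 12938/98) = 49395 + (17431*(1/5135) - 12938*1/98) = 49395 + (17431/5135 - 6469/49) = 49395 - 32364196/251615 = 12396158729/251615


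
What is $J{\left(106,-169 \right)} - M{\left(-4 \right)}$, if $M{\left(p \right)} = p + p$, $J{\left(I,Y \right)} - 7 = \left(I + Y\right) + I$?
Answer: $58$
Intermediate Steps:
$J{\left(I,Y \right)} = 7 + Y + 2 I$ ($J{\left(I,Y \right)} = 7 + \left(\left(I + Y\right) + I\right) = 7 + \left(Y + 2 I\right) = 7 + Y + 2 I$)
$M{\left(p \right)} = 2 p$
$J{\left(106,-169 \right)} - M{\left(-4 \right)} = \left(7 - 169 + 2 \cdot 106\right) - 2 \left(-4\right) = \left(7 - 169 + 212\right) - -8 = 50 + 8 = 58$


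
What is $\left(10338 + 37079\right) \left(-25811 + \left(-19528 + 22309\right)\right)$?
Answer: $-1092013510$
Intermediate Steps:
$\left(10338 + 37079\right) \left(-25811 + \left(-19528 + 22309\right)\right) = 47417 \left(-25811 + 2781\right) = 47417 \left(-23030\right) = -1092013510$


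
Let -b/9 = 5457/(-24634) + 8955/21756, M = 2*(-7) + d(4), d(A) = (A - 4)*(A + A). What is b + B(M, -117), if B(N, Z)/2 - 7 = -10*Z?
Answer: 210113256469/89322884 ≈ 2352.3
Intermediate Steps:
d(A) = 2*A*(-4 + A) (d(A) = (-4 + A)*(2*A) = 2*A*(-4 + A))
M = -14 (M = 2*(-7) + 2*4*(-4 + 4) = -14 + 2*4*0 = -14 + 0 = -14)
b = -152812467/89322884 (b = -9*(5457/(-24634) + 8955/21756) = -9*(5457*(-1/24634) + 8955*(1/21756)) = -9*(-5457/24634 + 2985/7252) = -9*16979163/89322884 = -152812467/89322884 ≈ -1.7108)
B(N, Z) = 14 - 20*Z (B(N, Z) = 14 + 2*(-10*Z) = 14 - 20*Z)
b + B(M, -117) = -152812467/89322884 + (14 - 20*(-117)) = -152812467/89322884 + (14 + 2340) = -152812467/89322884 + 2354 = 210113256469/89322884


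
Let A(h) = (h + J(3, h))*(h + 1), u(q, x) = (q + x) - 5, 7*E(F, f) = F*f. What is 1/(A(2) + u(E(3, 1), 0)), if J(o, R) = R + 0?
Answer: 7/52 ≈ 0.13462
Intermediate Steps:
E(F, f) = F*f/7 (E(F, f) = (F*f)/7 = F*f/7)
u(q, x) = -5 + q + x
J(o, R) = R
A(h) = 2*h*(1 + h) (A(h) = (h + h)*(h + 1) = (2*h)*(1 + h) = 2*h*(1 + h))
1/(A(2) + u(E(3, 1), 0)) = 1/(2*2*(1 + 2) + (-5 + (⅐)*3*1 + 0)) = 1/(2*2*3 + (-5 + 3/7 + 0)) = 1/(12 - 32/7) = 1/(52/7) = 7/52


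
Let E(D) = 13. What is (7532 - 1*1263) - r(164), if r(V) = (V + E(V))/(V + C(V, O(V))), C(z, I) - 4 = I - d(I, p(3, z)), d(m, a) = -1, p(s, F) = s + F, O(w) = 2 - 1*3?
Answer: 351005/56 ≈ 6267.9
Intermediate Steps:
O(w) = -1 (O(w) = 2 - 3 = -1)
p(s, F) = F + s
C(z, I) = 5 + I (C(z, I) = 4 + (I - 1*(-1)) = 4 + (I + 1) = 4 + (1 + I) = 5 + I)
r(V) = (13 + V)/(4 + V) (r(V) = (V + 13)/(V + (5 - 1)) = (13 + V)/(V + 4) = (13 + V)/(4 + V))
(7532 - 1*1263) - r(164) = (7532 - 1*1263) - (13 + 164)/(4 + 164) = (7532 - 1263) - 177/168 = 6269 - 177/168 = 6269 - 1*59/56 = 6269 - 59/56 = 351005/56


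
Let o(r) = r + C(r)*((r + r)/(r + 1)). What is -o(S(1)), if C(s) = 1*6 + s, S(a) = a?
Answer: -8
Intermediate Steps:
C(s) = 6 + s
o(r) = r + 2*r*(6 + r)/(1 + r) (o(r) = r + (6 + r)*((r + r)/(r + 1)) = r + (6 + r)*((2*r)/(1 + r)) = r + (6 + r)*(2*r/(1 + r)) = r + 2*r*(6 + r)/(1 + r))
-o(S(1)) = -(13 + 3*1)/(1 + 1) = -(13 + 3)/2 = -16/2 = -1*8 = -8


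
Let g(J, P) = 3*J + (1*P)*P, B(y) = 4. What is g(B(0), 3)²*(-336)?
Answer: -148176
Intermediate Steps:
g(J, P) = P² + 3*J (g(J, P) = 3*J + P*P = 3*J + P² = P² + 3*J)
g(B(0), 3)²*(-336) = (3² + 3*4)²*(-336) = (9 + 12)²*(-336) = 21²*(-336) = 441*(-336) = -148176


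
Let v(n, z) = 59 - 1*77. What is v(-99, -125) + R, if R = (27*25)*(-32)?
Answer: -21618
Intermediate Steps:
v(n, z) = -18 (v(n, z) = 59 - 77 = -18)
R = -21600 (R = 675*(-32) = -21600)
v(-99, -125) + R = -18 - 21600 = -21618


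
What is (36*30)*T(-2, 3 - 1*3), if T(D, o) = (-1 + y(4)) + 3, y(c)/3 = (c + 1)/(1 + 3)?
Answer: 6210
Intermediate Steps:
y(c) = 3/4 + 3*c/4 (y(c) = 3*((c + 1)/(1 + 3)) = 3*((1 + c)/4) = 3*((1 + c)*(1/4)) = 3*(1/4 + c/4) = 3/4 + 3*c/4)
T(D, o) = 23/4 (T(D, o) = (-1 + (3/4 + (3/4)*4)) + 3 = (-1 + (3/4 + 3)) + 3 = (-1 + 15/4) + 3 = 11/4 + 3 = 23/4)
(36*30)*T(-2, 3 - 1*3) = (36*30)*(23/4) = 1080*(23/4) = 6210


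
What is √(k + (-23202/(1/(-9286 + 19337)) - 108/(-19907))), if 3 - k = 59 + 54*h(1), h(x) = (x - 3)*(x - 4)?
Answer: 11*I*√763768364293022/19907 ≈ 15271.0*I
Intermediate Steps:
h(x) = (-4 + x)*(-3 + x) (h(x) = (-3 + x)*(-4 + x) = (-4 + x)*(-3 + x))
k = -380 (k = 3 - (59 + 54*(12 + 1² - 7*1)) = 3 - (59 + 54*(12 + 1 - 7)) = 3 - (59 + 54*6) = 3 - (59 + 324) = 3 - 1*383 = 3 - 383 = -380)
√(k + (-23202/(1/(-9286 + 19337)) - 108/(-19907))) = √(-380 + (-23202/(1/(-9286 + 19337)) - 108/(-19907))) = √(-380 + (-23202/(1/10051) - 108*(-1/19907))) = √(-380 + (-23202/1/10051 + 108/19907)) = √(-380 + (-23202*10051 + 108/19907)) = √(-380 + (-233203302 + 108/19907)) = √(-380 - 4642378132806/19907) = √(-4642385697466/19907) = 11*I*√763768364293022/19907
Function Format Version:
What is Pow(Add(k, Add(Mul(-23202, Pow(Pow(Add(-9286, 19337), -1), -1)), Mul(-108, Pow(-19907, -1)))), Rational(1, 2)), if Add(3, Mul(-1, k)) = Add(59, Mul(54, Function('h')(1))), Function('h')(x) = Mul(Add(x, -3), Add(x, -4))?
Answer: Mul(Rational(11, 19907), I, Pow(763768364293022, Rational(1, 2))) ≈ Mul(15271., I)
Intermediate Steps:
Function('h')(x) = Mul(Add(-4, x), Add(-3, x)) (Function('h')(x) = Mul(Add(-3, x), Add(-4, x)) = Mul(Add(-4, x), Add(-3, x)))
k = -380 (k = Add(3, Mul(-1, Add(59, Mul(54, Add(12, Pow(1, 2), Mul(-7, 1)))))) = Add(3, Mul(-1, Add(59, Mul(54, Add(12, 1, -7))))) = Add(3, Mul(-1, Add(59, Mul(54, 6)))) = Add(3, Mul(-1, Add(59, 324))) = Add(3, Mul(-1, 383)) = Add(3, -383) = -380)
Pow(Add(k, Add(Mul(-23202, Pow(Pow(Add(-9286, 19337), -1), -1)), Mul(-108, Pow(-19907, -1)))), Rational(1, 2)) = Pow(Add(-380, Add(Mul(-23202, Pow(Pow(Add(-9286, 19337), -1), -1)), Mul(-108, Pow(-19907, -1)))), Rational(1, 2)) = Pow(Add(-380, Add(Mul(-23202, Pow(Pow(10051, -1), -1)), Mul(-108, Rational(-1, 19907)))), Rational(1, 2)) = Pow(Add(-380, Add(Mul(-23202, Pow(Rational(1, 10051), -1)), Rational(108, 19907))), Rational(1, 2)) = Pow(Add(-380, Add(Mul(-23202, 10051), Rational(108, 19907))), Rational(1, 2)) = Pow(Add(-380, Add(-233203302, Rational(108, 19907))), Rational(1, 2)) = Pow(Add(-380, Rational(-4642378132806, 19907)), Rational(1, 2)) = Pow(Rational(-4642385697466, 19907), Rational(1, 2)) = Mul(Rational(11, 19907), I, Pow(763768364293022, Rational(1, 2)))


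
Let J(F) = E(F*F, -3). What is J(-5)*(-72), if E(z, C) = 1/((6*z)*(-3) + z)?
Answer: 72/425 ≈ 0.16941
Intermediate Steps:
E(z, C) = -1/(17*z) (E(z, C) = 1/(-18*z + z) = 1/(-17*z) = -1/(17*z))
J(F) = -1/(17*F²)
J(-5)*(-72) = -1/17/(-5)²*(-72) = -1/17*1/25*(-72) = -1/425*(-72) = 72/425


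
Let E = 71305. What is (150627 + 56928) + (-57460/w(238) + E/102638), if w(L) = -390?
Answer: 63954670181/307914 ≈ 2.0770e+5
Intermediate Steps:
(150627 + 56928) + (-57460/w(238) + E/102638) = (150627 + 56928) + (-57460/(-390) + 71305/102638) = 207555 + (-57460*(-1/390) + 71305*(1/102638)) = 207555 + (442/3 + 71305/102638) = 207555 + 45579911/307914 = 63954670181/307914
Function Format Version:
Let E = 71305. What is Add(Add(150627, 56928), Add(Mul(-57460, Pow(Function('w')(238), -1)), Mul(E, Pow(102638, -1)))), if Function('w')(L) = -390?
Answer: Rational(63954670181, 307914) ≈ 2.0770e+5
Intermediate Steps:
Add(Add(150627, 56928), Add(Mul(-57460, Pow(Function('w')(238), -1)), Mul(E, Pow(102638, -1)))) = Add(Add(150627, 56928), Add(Mul(-57460, Pow(-390, -1)), Mul(71305, Pow(102638, -1)))) = Add(207555, Add(Mul(-57460, Rational(-1, 390)), Mul(71305, Rational(1, 102638)))) = Add(207555, Add(Rational(442, 3), Rational(71305, 102638))) = Add(207555, Rational(45579911, 307914)) = Rational(63954670181, 307914)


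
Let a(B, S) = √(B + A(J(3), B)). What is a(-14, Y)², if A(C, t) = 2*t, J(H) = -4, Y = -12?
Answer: -42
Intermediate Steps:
a(B, S) = √3*√B (a(B, S) = √(B + 2*B) = √(3*B) = √3*√B)
a(-14, Y)² = (√3*√(-14))² = (√3*(I*√14))² = (I*√42)² = -42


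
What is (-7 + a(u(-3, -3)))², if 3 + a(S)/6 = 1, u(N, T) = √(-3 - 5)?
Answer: 361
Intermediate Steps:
u(N, T) = 2*I*√2 (u(N, T) = √(-8) = 2*I*√2)
a(S) = -12 (a(S) = -18 + 6*1 = -18 + 6 = -12)
(-7 + a(u(-3, -3)))² = (-7 - 12)² = (-19)² = 361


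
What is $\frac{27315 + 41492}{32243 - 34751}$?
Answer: $- \frac{68807}{2508} \approx -27.435$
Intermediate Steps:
$\frac{27315 + 41492}{32243 - 34751} = \frac{68807}{-2508} = 68807 \left(- \frac{1}{2508}\right) = - \frac{68807}{2508}$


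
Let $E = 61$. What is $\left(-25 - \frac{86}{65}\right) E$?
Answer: $- \frac{104371}{65} \approx -1605.7$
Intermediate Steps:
$\left(-25 - \frac{86}{65}\right) E = \left(-25 - \frac{86}{65}\right) 61 = \left(- \frac{1711}{65}\right) 61 = - \frac{104371}{65}$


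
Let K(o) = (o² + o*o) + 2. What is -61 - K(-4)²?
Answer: -1217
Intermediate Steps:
K(o) = 2 + 2*o² (K(o) = (o² + o²) + 2 = 2*o² + 2 = 2 + 2*o²)
-61 - K(-4)² = -61 - (2 + 2*(-4)²)² = -61 - (2 + 2*16)² = -61 - (2 + 32)² = -61 - 1*34² = -61 - 1*1156 = -61 - 1156 = -1217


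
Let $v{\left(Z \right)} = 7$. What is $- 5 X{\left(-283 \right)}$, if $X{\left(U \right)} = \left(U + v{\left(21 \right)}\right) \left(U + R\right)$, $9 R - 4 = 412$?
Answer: $- \frac{980260}{3} \approx -3.2675 \cdot 10^{5}$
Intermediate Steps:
$R = \frac{416}{9}$ ($R = \frac{4}{9} + \frac{1}{9} \cdot 412 = \frac{4}{9} + \frac{412}{9} = \frac{416}{9} \approx 46.222$)
$X{\left(U \right)} = \left(7 + U\right) \left(\frac{416}{9} + U\right)$ ($X{\left(U \right)} = \left(U + 7\right) \left(U + \frac{416}{9}\right) = \left(7 + U\right) \left(\frac{416}{9} + U\right)$)
$- 5 X{\left(-283 \right)} = - 5 \left(\frac{2912}{9} + \left(-283\right)^{2} + \frac{479}{9} \left(-283\right)\right) = - 5 \left(\frac{2912}{9} + 80089 - \frac{135557}{9}\right) = \left(-5\right) \frac{196052}{3} = - \frac{980260}{3}$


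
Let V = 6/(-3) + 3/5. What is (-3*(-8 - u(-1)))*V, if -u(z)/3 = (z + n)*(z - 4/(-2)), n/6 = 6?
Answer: 2037/5 ≈ 407.40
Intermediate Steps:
V = -7/5 (V = 6*(-⅓) + 3*(⅕) = -2 + ⅗ = -7/5 ≈ -1.4000)
n = 36 (n = 6*6 = 36)
u(z) = -3*(2 + z)*(36 + z) (u(z) = -3*(z + 36)*(z - 4/(-2)) = -3*(36 + z)*(z - 4*(-½)) = -3*(36 + z)*(z + 2) = -3*(36 + z)*(2 + z) = -3*(2 + z)*(36 + z))
(-3*(-8 - u(-1)))*V = -3*(-8 - (-216 - 114*(-1) - 3*(-1)²))*(-7/5) = -3*(-8 - (-216 + 114 - 3*1))*(-7/5) = -3*(-8 - (-216 + 114 - 3))*(-7/5) = -3*(-8 - 1*(-105))*(-7/5) = -3*(-8 + 105)*(-7/5) = -3*97*(-7/5) = -291*(-7/5) = 2037/5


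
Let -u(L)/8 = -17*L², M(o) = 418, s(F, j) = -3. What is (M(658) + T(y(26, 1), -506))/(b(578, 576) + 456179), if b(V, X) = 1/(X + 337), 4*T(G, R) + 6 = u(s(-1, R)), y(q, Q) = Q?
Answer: 1319285/832982856 ≈ 0.0015838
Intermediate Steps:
u(L) = 136*L² (u(L) = -(-136)*L² = 136*L²)
T(G, R) = 609/2 (T(G, R) = -3/2 + (136*(-3)²)/4 = -3/2 + (136*9)/4 = -3/2 + (¼)*1224 = -3/2 + 306 = 609/2)
b(V, X) = 1/(337 + X)
(M(658) + T(y(26, 1), -506))/(b(578, 576) + 456179) = (418 + 609/2)/(1/(337 + 576) + 456179) = 1445/(2*(1/913 + 456179)) = 1445/(2*(416491428/913)) = (1445/2)*(913/416491428) = 1319285/832982856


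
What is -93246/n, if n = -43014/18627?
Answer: 289482207/7169 ≈ 40380.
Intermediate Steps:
n = -14338/6209 (n = -43014*1/18627 = -14338/6209 ≈ -2.3092)
-93246/n = -93246/(-14338/6209) = -93246*(-6209/14338) = 289482207/7169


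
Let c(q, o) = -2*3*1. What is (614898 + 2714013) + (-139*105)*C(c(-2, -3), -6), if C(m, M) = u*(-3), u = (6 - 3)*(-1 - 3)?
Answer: 2803491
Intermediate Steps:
c(q, o) = -6 (c(q, o) = -6*1 = -6)
u = -12 (u = 3*(-4) = -12)
C(m, M) = 36 (C(m, M) = -12*(-3) = 36)
(614898 + 2714013) + (-139*105)*C(c(-2, -3), -6) = (614898 + 2714013) - 139*105*36 = 3328911 - 14595*36 = 3328911 - 525420 = 2803491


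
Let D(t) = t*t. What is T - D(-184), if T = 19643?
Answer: -14213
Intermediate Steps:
D(t) = t²
T - D(-184) = 19643 - 1*(-184)² = 19643 - 1*33856 = 19643 - 33856 = -14213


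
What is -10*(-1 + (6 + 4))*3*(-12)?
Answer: 3240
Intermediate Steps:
-10*(-1 + (6 + 4))*3*(-12) = -10*(-1 + 10)*3*(-12) = -90*3*(-12) = -10*27*(-12) = -270*(-12) = 3240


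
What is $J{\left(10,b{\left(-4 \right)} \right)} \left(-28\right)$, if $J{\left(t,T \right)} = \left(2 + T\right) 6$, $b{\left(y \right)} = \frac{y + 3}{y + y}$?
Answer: $-357$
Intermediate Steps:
$b{\left(y \right)} = \frac{3 + y}{2 y}$
$J{\left(t,T \right)} = 12 + 6 T$
$J{\left(10,b{\left(-4 \right)} \right)} \left(-28\right) = \left(12 + 6 \frac{3 - 4}{2 \left(-4\right)}\right) \left(-28\right) = \left(12 + 6 \cdot \frac{1}{2} \left(- \frac{1}{4}\right) \left(-1\right)\right) \left(-28\right) = \left(12 + 6 \cdot \frac{1}{8}\right) \left(-28\right) = \left(12 + \frac{3}{4}\right) \left(-28\right) = \frac{51}{4} \left(-28\right) = -357$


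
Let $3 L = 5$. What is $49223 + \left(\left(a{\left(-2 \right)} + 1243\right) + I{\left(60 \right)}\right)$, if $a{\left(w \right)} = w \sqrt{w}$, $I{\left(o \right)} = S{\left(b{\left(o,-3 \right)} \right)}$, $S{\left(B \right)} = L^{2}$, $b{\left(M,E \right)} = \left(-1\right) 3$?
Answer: $\frac{454219}{9} - 2 i \sqrt{2} \approx 50469.0 - 2.8284 i$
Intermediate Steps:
$L = \frac{5}{3}$ ($L = \frac{1}{3} \cdot 5 = \frac{5}{3} \approx 1.6667$)
$b{\left(M,E \right)} = -3$
$S{\left(B \right)} = \frac{25}{9}$ ($S{\left(B \right)} = \left(\frac{5}{3}\right)^{2} = \frac{25}{9}$)
$I{\left(o \right)} = \frac{25}{9}$
$a{\left(w \right)} = w^{\frac{3}{2}}$
$49223 + \left(\left(a{\left(-2 \right)} + 1243\right) + I{\left(60 \right)}\right) = 49223 + \left(\left(\left(-2\right)^{\frac{3}{2}} + 1243\right) + \frac{25}{9}\right) = 49223 + \left(\left(- 2 i \sqrt{2} + 1243\right) + \frac{25}{9}\right) = 49223 + \left(\left(1243 - 2 i \sqrt{2}\right) + \frac{25}{9}\right) = 49223 + \left(\frac{11212}{9} - 2 i \sqrt{2}\right) = \frac{454219}{9} - 2 i \sqrt{2}$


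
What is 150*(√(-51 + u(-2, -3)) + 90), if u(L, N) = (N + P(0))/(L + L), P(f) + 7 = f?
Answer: 13500 + 75*I*√194 ≈ 13500.0 + 1044.6*I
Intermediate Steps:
P(f) = -7 + f
u(L, N) = (-7 + N)/(2*L) (u(L, N) = (N + (-7 + 0))/(L + L) = (N - 7)/((2*L)) = (-7 + N)*(1/(2*L)) = (-7 + N)/(2*L))
150*(√(-51 + u(-2, -3)) + 90) = 150*(√(-51 + (½)*(-7 - 3)/(-2)) + 90) = 150*(√(-51 + (½)*(-½)*(-10)) + 90) = 150*(√(-51 + 5/2) + 90) = 150*(√(-97/2) + 90) = 150*(I*√194/2 + 90) = 150*(90 + I*√194/2) = 13500 + 75*I*√194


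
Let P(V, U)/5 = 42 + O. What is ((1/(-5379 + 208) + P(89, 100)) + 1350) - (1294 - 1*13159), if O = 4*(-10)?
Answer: 68386474/5171 ≈ 13225.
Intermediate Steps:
O = -40
P(V, U) = 10 (P(V, U) = 5*(42 - 40) = 5*2 = 10)
((1/(-5379 + 208) + P(89, 100)) + 1350) - (1294 - 1*13159) = ((1/(-5379 + 208) + 10) + 1350) - (1294 - 1*13159) = ((1/(-5171) + 10) + 1350) - (1294 - 13159) = ((-1/5171 + 10) + 1350) - 1*(-11865) = (51709/5171 + 1350) + 11865 = 7032559/5171 + 11865 = 68386474/5171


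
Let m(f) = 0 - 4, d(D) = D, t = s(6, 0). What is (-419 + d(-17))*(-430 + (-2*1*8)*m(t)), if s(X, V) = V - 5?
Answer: 159576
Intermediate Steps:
s(X, V) = -5 + V
t = -5 (t = -5 + 0 = -5)
m(f) = -4
(-419 + d(-17))*(-430 + (-2*1*8)*m(t)) = (-419 - 17)*(-430 + (-2*1*8)*(-4)) = -436*(-430 - 2*8*(-4)) = -436*(-430 - 16*(-4)) = -436*(-430 + 64) = -436*(-366) = 159576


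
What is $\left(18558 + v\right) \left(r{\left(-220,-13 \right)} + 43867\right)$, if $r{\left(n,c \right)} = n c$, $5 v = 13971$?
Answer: $\frac{4988621247}{5} \approx 9.9772 \cdot 10^{8}$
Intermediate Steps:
$v = \frac{13971}{5}$ ($v = \frac{1}{5} \cdot 13971 = \frac{13971}{5} \approx 2794.2$)
$r{\left(n,c \right)} = c n$
$\left(18558 + v\right) \left(r{\left(-220,-13 \right)} + 43867\right) = \left(18558 + \frac{13971}{5}\right) \left(\left(-13\right) \left(-220\right) + 43867\right) = \frac{106761 \left(2860 + 43867\right)}{5} = \frac{106761}{5} \cdot 46727 = \frac{4988621247}{5}$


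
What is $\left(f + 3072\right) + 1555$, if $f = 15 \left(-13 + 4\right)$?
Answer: $4492$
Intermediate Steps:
$f = -135$ ($f = 15 \left(-9\right) = -135$)
$\left(f + 3072\right) + 1555 = \left(-135 + 3072\right) + 1555 = 2937 + 1555 = 4492$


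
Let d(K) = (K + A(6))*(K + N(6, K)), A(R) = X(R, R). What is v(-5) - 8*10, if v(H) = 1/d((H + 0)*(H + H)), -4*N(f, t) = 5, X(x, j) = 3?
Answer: -826796/10335 ≈ -80.000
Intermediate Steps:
A(R) = 3
N(f, t) = -5/4 (N(f, t) = -1/4*5 = -5/4)
d(K) = (3 + K)*(-5/4 + K) (d(K) = (K + 3)*(K - 5/4) = (3 + K)*(-5/4 + K))
v(H) = 1/(-15/4 + 4*H**4 + 7*H**2/2) (v(H) = 1/(-15/4 + ((H + 0)*(H + H))**2 + 7*((H + 0)*(H + H))/4) = 1/(-15/4 + (H*(2*H))**2 + 7*(H*(2*H))/4) = 1/(-15/4 + (2*H**2)**2 + 7*(2*H**2)/4) = 1/(-15/4 + 4*H**4 + 7*H**2/2))
v(-5) - 8*10 = 4/(-15 + 14*(-5)**2 + 16*(-5)**4) - 8*10 = 4/(-15 + 14*25 + 16*625) - 80 = 4/(-15 + 350 + 10000) - 80 = 4/10335 - 80 = -826796/10335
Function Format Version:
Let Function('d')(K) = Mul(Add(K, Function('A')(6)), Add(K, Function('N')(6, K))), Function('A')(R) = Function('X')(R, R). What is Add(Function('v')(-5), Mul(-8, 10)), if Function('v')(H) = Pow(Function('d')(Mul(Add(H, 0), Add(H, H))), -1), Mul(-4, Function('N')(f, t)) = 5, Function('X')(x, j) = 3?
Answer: Rational(-826796, 10335) ≈ -80.000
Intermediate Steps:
Function('A')(R) = 3
Function('N')(f, t) = Rational(-5, 4) (Function('N')(f, t) = Mul(Rational(-1, 4), 5) = Rational(-5, 4))
Function('d')(K) = Mul(Add(3, K), Add(Rational(-5, 4), K)) (Function('d')(K) = Mul(Add(K, 3), Add(K, Rational(-5, 4))) = Mul(Add(3, K), Add(Rational(-5, 4), K)))
Function('v')(H) = Pow(Add(Rational(-15, 4), Mul(4, Pow(H, 4)), Mul(Rational(7, 2), Pow(H, 2))), -1) (Function('v')(H) = Pow(Add(Rational(-15, 4), Pow(Mul(Add(H, 0), Add(H, H)), 2), Mul(Rational(7, 4), Mul(Add(H, 0), Add(H, H)))), -1) = Pow(Add(Rational(-15, 4), Pow(Mul(H, Mul(2, H)), 2), Mul(Rational(7, 4), Mul(H, Mul(2, H)))), -1) = Pow(Add(Rational(-15, 4), Pow(Mul(2, Pow(H, 2)), 2), Mul(Rational(7, 4), Mul(2, Pow(H, 2)))), -1) = Pow(Add(Rational(-15, 4), Mul(4, Pow(H, 4)), Mul(Rational(7, 2), Pow(H, 2))), -1))
Add(Function('v')(-5), Mul(-8, 10)) = Add(Mul(4, Pow(Add(-15, Mul(14, Pow(-5, 2)), Mul(16, Pow(-5, 4))), -1)), Mul(-8, 10)) = Add(Mul(4, Pow(Add(-15, Mul(14, 25), Mul(16, 625)), -1)), -80) = Add(Mul(4, Pow(Add(-15, 350, 10000), -1)), -80) = Add(Mul(4, Pow(10335, -1)), -80) = Add(Mul(4, Rational(1, 10335)), -80) = Add(Rational(4, 10335), -80) = Rational(-826796, 10335)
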